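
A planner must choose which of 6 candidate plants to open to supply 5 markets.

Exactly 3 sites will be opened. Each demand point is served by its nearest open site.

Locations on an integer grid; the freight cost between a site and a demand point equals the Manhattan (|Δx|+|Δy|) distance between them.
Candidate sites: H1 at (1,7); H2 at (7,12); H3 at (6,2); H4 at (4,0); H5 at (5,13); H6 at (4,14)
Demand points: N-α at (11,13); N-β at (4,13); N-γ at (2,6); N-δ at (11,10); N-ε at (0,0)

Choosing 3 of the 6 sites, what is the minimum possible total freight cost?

Open {H1, H2, H4}.
  N-α→H2 5, N-β→H2 4, N-γ→H1 2, N-δ→H2 6, N-ε→H4 4  ⇒ total 21.
Compare {H1, H2, H5}: total 22.
Compare {H1, H2, H6}: total 22.
No size-3 selection does better; minimum is 21.

21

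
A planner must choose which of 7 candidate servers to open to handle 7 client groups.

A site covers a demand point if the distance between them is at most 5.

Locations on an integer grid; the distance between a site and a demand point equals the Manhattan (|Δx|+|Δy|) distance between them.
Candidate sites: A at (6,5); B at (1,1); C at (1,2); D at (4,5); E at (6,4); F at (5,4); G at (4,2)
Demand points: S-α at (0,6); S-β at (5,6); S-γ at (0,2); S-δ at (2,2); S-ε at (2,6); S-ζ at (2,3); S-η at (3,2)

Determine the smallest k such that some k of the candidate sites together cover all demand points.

2

Coverage sets (demand points within 5 of each site):
  A: {S-β, S-ε}
  B: {S-γ, S-δ, S-ζ, S-η}
  C: {S-α, S-γ, S-δ, S-ε, S-ζ, S-η}
  D: {S-α, S-β, S-δ, S-ε, S-ζ, S-η}
  E: {S-β, S-ζ, S-η}
  F: {S-β, S-δ, S-ε, S-ζ, S-η}
  G: {S-β, S-γ, S-δ, S-ζ, S-η}
No single site covers all 7 demand points.
But {A, C} covers everything, so the minimum is 2.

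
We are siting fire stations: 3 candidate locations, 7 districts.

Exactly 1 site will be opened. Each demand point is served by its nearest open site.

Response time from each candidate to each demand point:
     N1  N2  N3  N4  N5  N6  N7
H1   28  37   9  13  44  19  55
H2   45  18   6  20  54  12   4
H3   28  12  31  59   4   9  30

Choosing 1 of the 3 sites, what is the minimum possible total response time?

159

Open {H2}.
  N1→H2 45, N2→H2 18, N3→H2 6, N4→H2 20, N5→H2 54, N6→H2 12, N7→H2 4  ⇒ total 159.
Compare {H3}: total 173.
Compare {H1}: total 205.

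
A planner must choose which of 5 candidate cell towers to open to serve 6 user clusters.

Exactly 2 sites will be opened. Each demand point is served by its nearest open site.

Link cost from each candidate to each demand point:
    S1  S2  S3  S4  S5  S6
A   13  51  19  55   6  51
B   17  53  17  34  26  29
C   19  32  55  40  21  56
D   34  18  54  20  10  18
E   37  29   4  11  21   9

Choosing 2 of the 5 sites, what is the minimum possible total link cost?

Open {A, E}.
  S1→A 13, S2→E 29, S3→E 4, S4→E 11, S5→A 6, S6→E 9  ⇒ total 72.
Compare {D, E}: total 86.
Compare {B, E}: total 91.
No size-2 selection does better; minimum is 72.

72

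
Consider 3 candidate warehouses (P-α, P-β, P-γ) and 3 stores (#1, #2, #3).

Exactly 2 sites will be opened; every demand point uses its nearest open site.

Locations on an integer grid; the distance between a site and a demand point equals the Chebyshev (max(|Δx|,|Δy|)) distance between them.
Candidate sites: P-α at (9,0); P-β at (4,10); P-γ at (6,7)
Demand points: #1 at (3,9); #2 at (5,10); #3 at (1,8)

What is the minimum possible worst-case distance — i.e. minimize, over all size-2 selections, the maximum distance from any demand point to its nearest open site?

3

Open {P-α, P-β}.
  Farthest demand point is #3 at distance 3 (to P-β); all others are ≤ 3.
With {P-β, P-γ} the worst case is 3.
With {P-α, P-γ} the worst case is 5.
No size-2 selection achieves below 3.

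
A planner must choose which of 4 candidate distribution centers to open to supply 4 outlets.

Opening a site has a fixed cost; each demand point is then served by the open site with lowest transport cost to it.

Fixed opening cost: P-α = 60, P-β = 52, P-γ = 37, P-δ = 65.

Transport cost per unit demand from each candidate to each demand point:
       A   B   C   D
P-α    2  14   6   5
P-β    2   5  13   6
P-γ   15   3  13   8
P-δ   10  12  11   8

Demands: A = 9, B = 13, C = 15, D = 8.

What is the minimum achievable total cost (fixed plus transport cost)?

284

Open {P-α, P-γ}: assign each demand point to its cheapest open site.
  A→P-α 9×2=18, B→P-γ 13×3=39, C→P-α 15×6=90, D→P-α 8×5=40
  transport cost 187, fixed 97 → total 284.
Compare {P-α, P-β}: transport cost 213 + fixed 112 = 325.
Compare {P-α, P-β, P-γ}: transport cost 187 + fixed 149 = 336.
Compare {P-α, P-γ, P-δ}: transport cost 187 + fixed 162 = 349.
All other subsets cost ≥ 325. Minimum total cost: 284.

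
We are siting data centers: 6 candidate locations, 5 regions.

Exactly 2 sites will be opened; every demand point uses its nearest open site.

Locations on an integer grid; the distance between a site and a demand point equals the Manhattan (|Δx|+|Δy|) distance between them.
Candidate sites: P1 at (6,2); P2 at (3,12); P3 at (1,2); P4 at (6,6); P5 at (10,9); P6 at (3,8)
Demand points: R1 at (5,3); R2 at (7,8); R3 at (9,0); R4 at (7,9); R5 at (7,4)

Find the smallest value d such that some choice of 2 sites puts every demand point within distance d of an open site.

5

Open {P1, P4}.
  Farthest demand point is R3 at distance 5 (to P1); all others are ≤ 5.
With {P1, P5} the worst case is 5.
With {P1, P6} the worst case is 5.
No size-2 selection achieves below 5.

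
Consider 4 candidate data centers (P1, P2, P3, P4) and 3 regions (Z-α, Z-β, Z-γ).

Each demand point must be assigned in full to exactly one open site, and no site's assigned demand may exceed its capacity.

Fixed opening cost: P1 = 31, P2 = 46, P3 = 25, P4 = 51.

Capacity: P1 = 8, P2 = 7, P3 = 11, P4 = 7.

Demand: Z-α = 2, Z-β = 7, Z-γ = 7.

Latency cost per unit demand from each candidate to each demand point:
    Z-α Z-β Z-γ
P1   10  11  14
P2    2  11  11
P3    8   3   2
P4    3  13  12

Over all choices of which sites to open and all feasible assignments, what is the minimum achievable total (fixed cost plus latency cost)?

163

Open {P1, P3}; cheapest assignment that respects the capacities:
  P1 (cap 8, load 7): Z-β — cost 7×11 = 77
  P3 (cap 11, load 9): Z-α, Z-γ — cost 2×8 + 7×2 = 30
  Shipping 107, fixed 56 → total 163.
  Any other capacity-feasible assignment to {P1, P3} ships for at least 107.
Compare {P2, P3}: its best feasible assignment gives total 178.
Compare {P3, P4}: its best feasible assignment gives total 197.
Every other set of open sites that can feasibly serve all demand totals ≥ 178 even under its best assignment. Minimum: 163.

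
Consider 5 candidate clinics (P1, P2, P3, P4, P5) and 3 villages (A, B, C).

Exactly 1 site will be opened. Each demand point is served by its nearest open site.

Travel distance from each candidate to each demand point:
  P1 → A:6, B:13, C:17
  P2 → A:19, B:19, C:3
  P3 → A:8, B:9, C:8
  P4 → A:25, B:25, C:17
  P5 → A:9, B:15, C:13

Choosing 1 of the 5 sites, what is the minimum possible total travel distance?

25

Open {P3}.
  A→P3 8, B→P3 9, C→P3 8  ⇒ total 25.
Compare {P1}: total 36.
Compare {P5}: total 37.
No size-1 selection does better; minimum is 25.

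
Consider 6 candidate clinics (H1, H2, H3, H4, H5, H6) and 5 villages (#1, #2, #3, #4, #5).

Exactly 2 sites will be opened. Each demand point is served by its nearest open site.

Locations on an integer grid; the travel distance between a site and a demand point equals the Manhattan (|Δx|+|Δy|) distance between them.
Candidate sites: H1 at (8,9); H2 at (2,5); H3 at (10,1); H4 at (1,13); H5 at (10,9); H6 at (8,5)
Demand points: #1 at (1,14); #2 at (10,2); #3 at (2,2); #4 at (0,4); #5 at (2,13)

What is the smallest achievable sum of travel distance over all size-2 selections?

19

Open {H2, H4}.
  #1→H4 1, #2→H2 11, #3→H2 3, #4→H2 3, #5→H4 1  ⇒ total 19.
Compare {H3, H4}: total 22.
Compare {H2, H3}: total 25.
No size-2 selection does better; minimum is 19.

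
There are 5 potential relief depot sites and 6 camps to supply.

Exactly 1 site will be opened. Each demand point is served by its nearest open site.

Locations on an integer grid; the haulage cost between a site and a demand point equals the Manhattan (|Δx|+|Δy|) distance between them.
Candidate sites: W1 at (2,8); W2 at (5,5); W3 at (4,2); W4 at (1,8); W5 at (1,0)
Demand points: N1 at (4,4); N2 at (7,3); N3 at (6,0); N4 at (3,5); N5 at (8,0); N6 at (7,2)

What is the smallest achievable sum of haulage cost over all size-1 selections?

Open {W3}.
  N1→W3 2, N2→W3 4, N3→W3 4, N4→W3 4, N5→W3 6, N6→W3 3  ⇒ total 23.
Compare {W2}: total 27.
Compare {W5}: total 43.
No size-1 selection does better; minimum is 23.

23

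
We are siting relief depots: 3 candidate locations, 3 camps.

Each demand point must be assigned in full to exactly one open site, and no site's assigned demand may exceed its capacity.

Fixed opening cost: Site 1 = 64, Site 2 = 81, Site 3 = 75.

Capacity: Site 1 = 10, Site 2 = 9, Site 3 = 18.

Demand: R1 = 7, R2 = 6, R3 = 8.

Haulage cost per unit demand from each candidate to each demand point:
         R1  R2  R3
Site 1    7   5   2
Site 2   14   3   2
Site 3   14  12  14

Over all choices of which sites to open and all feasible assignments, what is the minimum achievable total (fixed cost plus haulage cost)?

Open {Site 1, Site 3}; cheapest assignment that respects the capacities:
  Site 1 (cap 10, load 8): R3 — cost 8×2 = 16
  Site 3 (cap 18, load 13): R1, R2 — cost 7×14 + 6×12 = 170
  Shipping 186, fixed 139 → total 325.
  Any other capacity-feasible assignment to {Site 1, Site 3} ships for at least 186.
Compare {Site 2, Site 3}: its best feasible assignment gives total 342.
Compare {Site 1, Site 2, Site 3}: its best feasible assignment gives total 352.
Every other set of open sites that can feasibly serve all demand totals ≥ 342 even under its best assignment. Minimum: 325.

325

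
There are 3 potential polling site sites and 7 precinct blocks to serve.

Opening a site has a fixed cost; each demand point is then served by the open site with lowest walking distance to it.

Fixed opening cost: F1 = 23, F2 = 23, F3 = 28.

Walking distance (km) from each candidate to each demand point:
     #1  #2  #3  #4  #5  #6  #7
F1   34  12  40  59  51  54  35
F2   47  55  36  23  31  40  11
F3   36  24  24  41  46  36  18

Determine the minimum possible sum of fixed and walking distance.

Open {F1, F2}: assign each demand point to its cheapest open site.
  #1→F1 34, #2→F1 12, #3→F2 36, #4→F2 23, #5→F2 31, #6→F2 40, #7→F2 11
  walking distance 187, fixed 46 → total 233.
Compare {F2, F3}: walking distance 185 + fixed 51 = 236.
Compare {F1, F2, F3}: walking distance 171 + fixed 74 = 245.
Compare {F3}: walking distance 225 + fixed 28 = 253.
All other subsets cost ≥ 236. Minimum total cost: 233.

233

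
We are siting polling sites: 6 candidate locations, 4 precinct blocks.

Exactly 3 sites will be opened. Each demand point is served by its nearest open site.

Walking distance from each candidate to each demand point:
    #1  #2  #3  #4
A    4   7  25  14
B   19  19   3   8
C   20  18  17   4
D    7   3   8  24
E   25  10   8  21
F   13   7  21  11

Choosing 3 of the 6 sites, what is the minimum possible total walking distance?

Open {B, C, D}.
  #1→D 7, #2→D 3, #3→B 3, #4→C 4  ⇒ total 17.
Compare {A, B, C}: total 18.
Compare {A, B, D}: total 18.
No size-3 selection does better; minimum is 17.

17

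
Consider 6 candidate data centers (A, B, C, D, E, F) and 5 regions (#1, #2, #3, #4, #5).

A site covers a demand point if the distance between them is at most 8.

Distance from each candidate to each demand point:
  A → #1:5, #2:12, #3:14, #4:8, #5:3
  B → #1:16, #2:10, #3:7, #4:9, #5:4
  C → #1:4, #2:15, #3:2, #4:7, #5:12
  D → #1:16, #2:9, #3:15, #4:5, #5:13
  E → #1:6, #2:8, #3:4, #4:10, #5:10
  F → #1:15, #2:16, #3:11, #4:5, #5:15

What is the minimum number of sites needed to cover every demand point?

2

Coverage sets (demand points within 8 of each site):
  A: {#1, #4, #5}
  B: {#3, #5}
  C: {#1, #3, #4}
  D: {#4}
  E: {#1, #2, #3}
  F: {#4}
No single site covers all 5 demand points.
But {A, E} covers everything, so the minimum is 2.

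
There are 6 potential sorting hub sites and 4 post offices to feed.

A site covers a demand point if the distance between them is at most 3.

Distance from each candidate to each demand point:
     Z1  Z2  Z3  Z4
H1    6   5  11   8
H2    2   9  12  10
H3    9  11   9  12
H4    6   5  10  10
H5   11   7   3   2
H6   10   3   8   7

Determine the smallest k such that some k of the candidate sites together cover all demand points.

3

Coverage sets (demand points within 3 of each site):
  H1: {}
  H2: {Z1}
  H3: {}
  H4: {}
  H5: {Z3, Z4}
  H6: {Z2}
No 2 sites suffice: every size-2 union leaves at least one demand point uncovered.
But {H2, H5, H6} covers everything, so the minimum is 3.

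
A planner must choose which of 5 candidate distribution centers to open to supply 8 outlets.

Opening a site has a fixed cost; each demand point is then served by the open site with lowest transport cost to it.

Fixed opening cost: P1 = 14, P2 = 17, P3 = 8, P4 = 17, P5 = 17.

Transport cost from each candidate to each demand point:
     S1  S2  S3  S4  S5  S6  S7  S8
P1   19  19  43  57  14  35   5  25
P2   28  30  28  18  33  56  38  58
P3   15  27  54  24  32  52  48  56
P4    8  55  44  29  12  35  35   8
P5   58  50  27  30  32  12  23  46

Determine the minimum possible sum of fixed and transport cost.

168

Open {P1, P4, P5}: assign each demand point to its cheapest open site.
  S1→P4 8, S2→P1 19, S3→P5 27, S4→P4 29, S5→P4 12, S6→P5 12, S7→P1 5, S8→P4 8
  transport cost 120, fixed 48 → total 168.
Compare {P1, P3, P4, P5}: transport cost 115 + fixed 56 = 171.
Compare {P1, P2, P4, P5}: transport cost 109 + fixed 65 = 174.
Compare {P1, P3, P5}: transport cost 141 + fixed 39 = 180.
All other subsets cost ≥ 171. Minimum total cost: 168.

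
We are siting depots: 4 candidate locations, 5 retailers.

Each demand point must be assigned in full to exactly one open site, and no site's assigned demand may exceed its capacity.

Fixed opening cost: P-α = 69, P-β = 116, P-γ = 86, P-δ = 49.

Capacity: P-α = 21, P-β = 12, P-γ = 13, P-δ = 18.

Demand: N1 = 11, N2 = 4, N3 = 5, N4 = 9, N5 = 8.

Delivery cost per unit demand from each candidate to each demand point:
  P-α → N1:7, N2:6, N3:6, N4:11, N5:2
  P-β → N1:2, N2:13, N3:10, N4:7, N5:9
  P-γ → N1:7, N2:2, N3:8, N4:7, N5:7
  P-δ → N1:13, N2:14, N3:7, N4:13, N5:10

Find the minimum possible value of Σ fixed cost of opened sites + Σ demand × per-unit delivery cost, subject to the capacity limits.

403

Open {P-α, P-γ, P-δ}; cheapest assignment that respects the capacities:
  P-α (cap 21, load 19): N1, N5 — cost 11×7 + 8×2 = 93
  P-γ (cap 13, load 13): N2, N4 — cost 4×2 + 9×7 = 71
  P-δ (cap 18, load 5): N3 — cost 5×7 = 35
  Shipping 199, fixed 204 → total 403.
  Any other capacity-feasible assignment to {P-α, P-γ, P-δ} ships for at least 199.
Compare {P-α, P-β, P-γ}: its best feasible assignment gives total 410.
Compare {P-α, P-δ}: its best feasible assignment gives total 419.
Every other set of open sites that can feasibly serve all demand totals ≥ 410 even under its best assignment. Minimum: 403.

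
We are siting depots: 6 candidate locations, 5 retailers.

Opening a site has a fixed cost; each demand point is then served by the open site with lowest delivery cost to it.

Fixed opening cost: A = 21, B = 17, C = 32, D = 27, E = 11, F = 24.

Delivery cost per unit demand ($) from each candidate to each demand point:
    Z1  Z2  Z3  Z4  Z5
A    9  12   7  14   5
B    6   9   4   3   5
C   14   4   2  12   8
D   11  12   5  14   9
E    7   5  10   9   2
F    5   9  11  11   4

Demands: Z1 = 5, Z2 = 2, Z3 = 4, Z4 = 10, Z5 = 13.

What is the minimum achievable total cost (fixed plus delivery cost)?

Open {B, E}: assign each demand point to its cheapest open site.
  Z1→B 5×6=30, Z2→E 2×5=10, Z3→B 4×4=16, Z4→B 10×3=30, Z5→E 13×2=26
  delivery cost 112, fixed 28 → total 140.
Compare {B, E, F}: delivery cost 107 + fixed 52 = 159.
Compare {A, B, E}: delivery cost 112 + fixed 49 = 161.
Compare {B, C, E}: delivery cost 102 + fixed 60 = 162.
All other subsets cost ≥ 159. Minimum total cost: 140.

140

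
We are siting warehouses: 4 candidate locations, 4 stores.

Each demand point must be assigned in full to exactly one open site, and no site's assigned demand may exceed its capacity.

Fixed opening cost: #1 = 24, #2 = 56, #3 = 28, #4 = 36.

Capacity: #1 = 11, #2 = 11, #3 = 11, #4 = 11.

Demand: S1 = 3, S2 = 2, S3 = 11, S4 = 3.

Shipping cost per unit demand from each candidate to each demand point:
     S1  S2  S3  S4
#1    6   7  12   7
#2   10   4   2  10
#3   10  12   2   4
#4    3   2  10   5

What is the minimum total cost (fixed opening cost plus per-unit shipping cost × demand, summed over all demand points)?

Open {#3, #4}; cheapest assignment that respects the capacities:
  #3 (cap 11, load 11): S3 — cost 11×2 = 22
  #4 (cap 11, load 8): S1, S2, S4 — cost 3×3 + 2×2 + 3×5 = 28
  Shipping 50, fixed 64 → total 114.
  Any other capacity-feasible assignment to {#3, #4} ships for at least 50.
Compare {#1, #3}: its best feasible assignment gives total 127.
Compare {#1, #3, #4}: its best feasible assignment gives total 138.
Every other set of open sites that can feasibly serve all demand totals ≥ 127 even under its best assignment. Minimum: 114.

114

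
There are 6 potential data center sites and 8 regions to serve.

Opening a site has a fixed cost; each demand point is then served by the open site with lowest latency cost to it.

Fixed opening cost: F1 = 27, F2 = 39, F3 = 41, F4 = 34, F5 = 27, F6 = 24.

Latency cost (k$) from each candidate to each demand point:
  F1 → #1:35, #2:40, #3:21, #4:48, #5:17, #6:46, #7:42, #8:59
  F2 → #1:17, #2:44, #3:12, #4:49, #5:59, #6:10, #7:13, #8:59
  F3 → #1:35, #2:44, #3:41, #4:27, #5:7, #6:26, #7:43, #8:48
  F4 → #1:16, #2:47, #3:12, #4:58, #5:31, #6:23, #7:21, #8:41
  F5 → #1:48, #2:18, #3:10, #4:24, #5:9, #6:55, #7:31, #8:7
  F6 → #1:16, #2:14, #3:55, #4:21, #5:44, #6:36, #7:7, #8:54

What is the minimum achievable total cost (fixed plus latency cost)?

171

Open {F5, F6}: assign each demand point to its cheapest open site.
  #1→F6 16, #2→F6 14, #3→F5 10, #4→F6 21, #5→F5 9, #6→F6 36, #7→F6 7, #8→F5 7
  latency cost 120, fixed 51 → total 171.
Compare {F2, F5}: latency cost 108 + fixed 66 = 174.
Compare {F2, F5, F6}: latency cost 94 + fixed 90 = 184.
Compare {F4, F5}: latency cost 128 + fixed 61 = 189.
All other subsets cost ≥ 174. Minimum total cost: 171.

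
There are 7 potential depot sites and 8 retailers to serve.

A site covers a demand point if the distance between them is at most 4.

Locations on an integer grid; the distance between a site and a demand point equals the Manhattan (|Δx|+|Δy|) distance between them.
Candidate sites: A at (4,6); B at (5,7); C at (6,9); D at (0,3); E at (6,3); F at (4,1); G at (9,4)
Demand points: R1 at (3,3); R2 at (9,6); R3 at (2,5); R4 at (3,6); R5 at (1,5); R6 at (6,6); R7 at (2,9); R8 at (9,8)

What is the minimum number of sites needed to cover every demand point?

Coverage sets (demand points within 4 of each site):
  A: {R1, R3, R4, R5, R6}
  B: {R4, R6}
  C: {R6, R7, R8}
  D: {R1, R3, R5}
  E: {R1, R6}
  F: {R1}
  G: {R2, R8}
No 2 sites suffice: every size-2 union leaves at least one demand point uncovered.
But {A, C, G} covers everything, so the minimum is 3.

3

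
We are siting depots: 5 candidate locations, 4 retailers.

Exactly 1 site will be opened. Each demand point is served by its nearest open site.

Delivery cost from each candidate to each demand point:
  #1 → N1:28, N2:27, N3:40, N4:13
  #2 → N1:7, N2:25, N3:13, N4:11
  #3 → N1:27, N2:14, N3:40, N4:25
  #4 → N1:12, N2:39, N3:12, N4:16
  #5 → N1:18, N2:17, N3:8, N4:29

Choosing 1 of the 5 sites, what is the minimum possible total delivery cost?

Open {#2}.
  N1→#2 7, N2→#2 25, N3→#2 13, N4→#2 11  ⇒ total 56.
Compare {#5}: total 72.
Compare {#4}: total 79.
No size-1 selection does better; minimum is 56.

56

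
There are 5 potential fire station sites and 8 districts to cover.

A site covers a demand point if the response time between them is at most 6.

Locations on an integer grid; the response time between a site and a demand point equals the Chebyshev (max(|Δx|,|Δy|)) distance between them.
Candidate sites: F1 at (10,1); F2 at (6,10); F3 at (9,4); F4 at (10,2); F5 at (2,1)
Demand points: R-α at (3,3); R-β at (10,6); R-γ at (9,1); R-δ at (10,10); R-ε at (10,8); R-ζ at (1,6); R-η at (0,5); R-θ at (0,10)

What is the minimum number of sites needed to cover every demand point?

2

Coverage sets (demand points within 6 of each site):
  F1: {R-β, R-γ}
  F2: {R-β, R-δ, R-ε, R-ζ, R-η, R-θ}
  F3: {R-α, R-β, R-γ, R-δ, R-ε}
  F4: {R-β, R-γ, R-ε}
  F5: {R-α, R-ζ, R-η}
No single site covers all 8 demand points.
But {F2, F3} covers everything, so the minimum is 2.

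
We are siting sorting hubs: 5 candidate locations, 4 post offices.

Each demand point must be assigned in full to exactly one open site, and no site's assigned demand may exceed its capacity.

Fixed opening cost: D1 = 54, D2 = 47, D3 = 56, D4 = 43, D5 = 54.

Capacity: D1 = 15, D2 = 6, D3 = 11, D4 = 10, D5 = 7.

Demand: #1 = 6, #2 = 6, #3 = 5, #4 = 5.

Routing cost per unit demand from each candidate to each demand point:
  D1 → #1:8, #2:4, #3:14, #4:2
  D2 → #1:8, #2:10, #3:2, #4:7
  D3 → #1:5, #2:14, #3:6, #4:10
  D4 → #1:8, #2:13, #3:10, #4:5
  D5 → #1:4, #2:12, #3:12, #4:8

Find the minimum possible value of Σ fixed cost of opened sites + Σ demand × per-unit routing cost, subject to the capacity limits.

Open {D1, D3}; cheapest assignment that respects the capacities:
  D1 (cap 15, load 11): #2, #4 — cost 6×4 + 5×2 = 34
  D3 (cap 11, load 11): #1, #3 — cost 6×5 + 5×6 = 60
  Shipping 94, fixed 110 → total 204.
  Any other capacity-feasible assignment to {D1, D3} ships for at least 94.
Compare {D1, D2, D5}: its best feasible assignment gives total 223.
Compare {D1, D2, D3}: its best feasible assignment gives total 231.
Every other set of open sites that can feasibly serve all demand totals ≥ 223 even under its best assignment. Minimum: 204.

204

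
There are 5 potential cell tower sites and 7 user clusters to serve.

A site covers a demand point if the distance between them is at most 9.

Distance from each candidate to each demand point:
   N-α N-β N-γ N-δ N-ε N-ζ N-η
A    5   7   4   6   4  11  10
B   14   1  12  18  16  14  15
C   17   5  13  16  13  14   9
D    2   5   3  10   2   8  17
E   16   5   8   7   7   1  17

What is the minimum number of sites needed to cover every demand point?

3

Coverage sets (demand points within 9 of each site):
  A: {N-α, N-β, N-γ, N-δ, N-ε}
  B: {N-β}
  C: {N-β, N-η}
  D: {N-α, N-β, N-γ, N-ε, N-ζ}
  E: {N-β, N-γ, N-δ, N-ε, N-ζ}
No 2 sites suffice: every size-2 union leaves at least one demand point uncovered.
But {A, C, D} covers everything, so the minimum is 3.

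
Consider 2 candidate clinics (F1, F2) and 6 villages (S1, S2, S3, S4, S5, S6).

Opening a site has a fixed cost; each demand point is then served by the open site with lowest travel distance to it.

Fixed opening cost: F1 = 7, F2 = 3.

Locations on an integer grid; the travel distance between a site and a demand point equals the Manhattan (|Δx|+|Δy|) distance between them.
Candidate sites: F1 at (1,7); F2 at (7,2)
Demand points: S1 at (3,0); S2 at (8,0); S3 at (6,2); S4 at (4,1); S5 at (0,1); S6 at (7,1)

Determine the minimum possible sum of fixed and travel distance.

Open {F2}: assign each demand point to its cheapest open site.
  S1→F2 6, S2→F2 3, S3→F2 1, S4→F2 4, S5→F2 8, S6→F2 1
  travel distance 23, fixed 3 → total 26.
Compare {F1, F2}: travel distance 22 + fixed 10 = 32.
Compare {F1}: travel distance 61 + fixed 7 = 68.

26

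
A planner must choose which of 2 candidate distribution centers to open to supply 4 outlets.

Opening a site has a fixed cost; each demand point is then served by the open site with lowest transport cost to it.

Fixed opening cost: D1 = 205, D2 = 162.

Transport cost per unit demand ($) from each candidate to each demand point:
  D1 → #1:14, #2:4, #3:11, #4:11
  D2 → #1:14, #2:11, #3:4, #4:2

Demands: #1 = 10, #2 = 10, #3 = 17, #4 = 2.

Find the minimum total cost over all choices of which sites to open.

Open {D2}: assign each demand point to its cheapest open site.
  #1→D2 10×14=140, #2→D2 10×11=110, #3→D2 17×4=68, #4→D2 2×2=4
  transport cost 322, fixed 162 → total 484.
Compare {D1}: transport cost 389 + fixed 205 = 594.
Compare {D1, D2}: transport cost 252 + fixed 367 = 619.

484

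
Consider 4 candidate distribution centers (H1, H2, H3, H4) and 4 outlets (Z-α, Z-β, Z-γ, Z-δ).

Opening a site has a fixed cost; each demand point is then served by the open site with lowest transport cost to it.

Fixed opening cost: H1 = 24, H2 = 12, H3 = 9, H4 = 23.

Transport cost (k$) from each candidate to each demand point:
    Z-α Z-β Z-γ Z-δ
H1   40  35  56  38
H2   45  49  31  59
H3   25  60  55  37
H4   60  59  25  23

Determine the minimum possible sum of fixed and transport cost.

163

Open {H2, H3}: assign each demand point to its cheapest open site.
  Z-α→H3 25, Z-β→H2 49, Z-γ→H2 31, Z-δ→H3 37
  transport cost 142, fixed 21 → total 163.
Compare {H3, H4}: transport cost 132 + fixed 32 = 164.
Compare {H1, H3, H4}: transport cost 108 + fixed 56 = 164.
Compare {H2, H3, H4}: transport cost 122 + fixed 44 = 166.
All other subsets cost ≥ 164. Minimum total cost: 163.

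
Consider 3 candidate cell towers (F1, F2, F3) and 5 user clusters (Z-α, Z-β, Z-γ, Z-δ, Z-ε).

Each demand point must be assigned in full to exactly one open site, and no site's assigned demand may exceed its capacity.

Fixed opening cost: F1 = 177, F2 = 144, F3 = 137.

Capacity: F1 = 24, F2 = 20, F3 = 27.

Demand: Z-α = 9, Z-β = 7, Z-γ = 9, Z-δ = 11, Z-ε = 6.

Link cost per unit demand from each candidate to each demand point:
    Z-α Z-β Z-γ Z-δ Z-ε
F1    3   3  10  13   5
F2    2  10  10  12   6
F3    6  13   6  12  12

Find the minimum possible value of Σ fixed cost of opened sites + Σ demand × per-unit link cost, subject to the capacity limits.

Open {F1, F3}; cheapest assignment that respects the capacities:
  F1 (cap 24, load 22): Z-α, Z-β, Z-ε — cost 9×3 + 7×3 + 6×5 = 78
  F3 (cap 27, load 20): Z-γ, Z-δ — cost 9×6 + 11×12 = 186
  Shipping 264, fixed 314 → total 578.
  Any other capacity-feasible assignment to {F1, F3} ships for at least 264.
Compare {F1, F2}: its best feasible assignment gives total 612.
Compare {F2, F3}: its best feasible assignment gives total 612.
Every other set of open sites that can feasibly serve all demand totals ≥ 612 even under its best assignment. Minimum: 578.

578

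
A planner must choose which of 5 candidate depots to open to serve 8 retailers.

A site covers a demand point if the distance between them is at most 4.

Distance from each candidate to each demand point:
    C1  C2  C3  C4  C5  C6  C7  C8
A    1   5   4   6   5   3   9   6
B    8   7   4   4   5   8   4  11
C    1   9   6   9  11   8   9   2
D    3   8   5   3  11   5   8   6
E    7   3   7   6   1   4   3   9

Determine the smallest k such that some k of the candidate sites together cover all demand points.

Coverage sets (demand points within 4 of each site):
  A: {C1, C3, C6}
  B: {C3, C4, C7}
  C: {C1, C8}
  D: {C1, C4}
  E: {C2, C5, C6, C7}
No 2 sites suffice: every size-2 union leaves at least one demand point uncovered.
But {B, C, E} covers everything, so the minimum is 3.

3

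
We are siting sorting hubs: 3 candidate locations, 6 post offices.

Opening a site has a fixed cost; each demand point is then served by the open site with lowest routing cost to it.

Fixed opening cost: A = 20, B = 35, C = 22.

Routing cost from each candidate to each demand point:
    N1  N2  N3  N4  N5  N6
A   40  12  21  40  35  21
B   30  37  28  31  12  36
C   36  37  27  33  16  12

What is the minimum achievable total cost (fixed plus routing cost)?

Open {A, C}: assign each demand point to its cheapest open site.
  N1→C 36, N2→A 12, N3→A 21, N4→C 33, N5→C 16, N6→C 12
  routing cost 130, fixed 42 → total 172.
Compare {A, B}: routing cost 127 + fixed 55 = 182.
Compare {C}: routing cost 161 + fixed 22 = 183.
Compare {A}: routing cost 169 + fixed 20 = 189.
All other subsets cost ≥ 182. Minimum total cost: 172.

172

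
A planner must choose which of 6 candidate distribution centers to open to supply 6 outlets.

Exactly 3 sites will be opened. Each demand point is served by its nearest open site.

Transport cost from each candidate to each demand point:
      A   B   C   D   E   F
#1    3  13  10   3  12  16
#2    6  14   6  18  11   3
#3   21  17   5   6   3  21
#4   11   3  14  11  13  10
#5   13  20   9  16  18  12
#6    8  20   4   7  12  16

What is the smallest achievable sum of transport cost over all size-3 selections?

Open {#2, #3, #4}.
  A→#2 6, B→#4 3, C→#3 5, D→#3 6, E→#3 3, F→#2 3  ⇒ total 26.
Compare {#1, #3, #4}: total 27.
Compare {#1, #2, #4}: total 29.
No size-3 selection does better; minimum is 26.

26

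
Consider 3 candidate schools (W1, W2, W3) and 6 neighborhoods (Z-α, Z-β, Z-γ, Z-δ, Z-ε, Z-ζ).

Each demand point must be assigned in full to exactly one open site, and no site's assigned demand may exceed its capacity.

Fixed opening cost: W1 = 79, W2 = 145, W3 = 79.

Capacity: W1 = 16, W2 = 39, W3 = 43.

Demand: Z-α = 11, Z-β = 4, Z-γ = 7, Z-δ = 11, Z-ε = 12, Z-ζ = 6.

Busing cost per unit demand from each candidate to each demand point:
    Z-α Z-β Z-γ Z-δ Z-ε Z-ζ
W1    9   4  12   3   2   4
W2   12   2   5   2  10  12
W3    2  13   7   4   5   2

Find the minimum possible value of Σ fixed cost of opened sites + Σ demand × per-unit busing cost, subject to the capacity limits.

Open {W1, W3}; cheapest assignment that respects the capacities:
  W1 (cap 16, load 16): Z-β, Z-ε — cost 4×4 + 12×2 = 40
  W3 (cap 43, load 35): Z-α, Z-γ, Z-δ, Z-ζ — cost 11×2 + 7×7 + 11×4 + 6×2 = 127
  Shipping 167, fixed 158 → total 325.
  Any other capacity-feasible assignment to {W1, W3} ships for at least 167.
Compare {W2, W3}: its best feasible assignment gives total 383.
Compare {W1, W2, W3}: its best feasible assignment gives total 426.
Every other set of open sites that can feasibly serve all demand totals ≥ 383 even under its best assignment. Minimum: 325.

325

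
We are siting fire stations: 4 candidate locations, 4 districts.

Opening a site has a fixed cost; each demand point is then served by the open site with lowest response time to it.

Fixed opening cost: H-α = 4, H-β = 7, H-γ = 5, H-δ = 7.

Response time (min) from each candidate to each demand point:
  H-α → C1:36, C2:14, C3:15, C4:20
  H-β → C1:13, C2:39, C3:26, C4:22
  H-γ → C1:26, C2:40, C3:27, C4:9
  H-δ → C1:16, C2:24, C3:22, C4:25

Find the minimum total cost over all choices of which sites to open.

67

Open {H-α, H-β, H-γ}: assign each demand point to its cheapest open site.
  C1→H-β 13, C2→H-α 14, C3→H-α 15, C4→H-γ 9
  response time 51, fixed 16 → total 67.
Compare {H-α, H-γ, H-δ}: response time 54 + fixed 16 = 70.
Compare {H-α, H-β}: response time 62 + fixed 11 = 73.
Compare {H-α, H-γ}: response time 64 + fixed 9 = 73.
All other subsets cost ≥ 70. Minimum total cost: 67.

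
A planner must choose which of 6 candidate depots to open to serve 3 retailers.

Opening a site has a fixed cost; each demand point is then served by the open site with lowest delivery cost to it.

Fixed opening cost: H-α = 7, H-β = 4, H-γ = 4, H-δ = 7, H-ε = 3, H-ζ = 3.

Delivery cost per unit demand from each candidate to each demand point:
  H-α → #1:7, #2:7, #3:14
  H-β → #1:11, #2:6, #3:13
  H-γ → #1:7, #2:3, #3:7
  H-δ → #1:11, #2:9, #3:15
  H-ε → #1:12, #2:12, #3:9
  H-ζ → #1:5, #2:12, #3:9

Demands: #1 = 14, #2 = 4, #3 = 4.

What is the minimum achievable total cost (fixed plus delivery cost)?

117

Open {H-γ, H-ζ}: assign each demand point to its cheapest open site.
  #1→H-ζ 14×5=70, #2→H-γ 4×3=12, #3→H-γ 4×7=28
  delivery cost 110, fixed 7 → total 117.
Compare {H-γ, H-ε, H-ζ}: delivery cost 110 + fixed 10 = 120.
Compare {H-β, H-γ, H-ζ}: delivery cost 110 + fixed 11 = 121.
Compare {H-α, H-γ, H-ζ}: delivery cost 110 + fixed 14 = 124.
All other subsets cost ≥ 120. Minimum total cost: 117.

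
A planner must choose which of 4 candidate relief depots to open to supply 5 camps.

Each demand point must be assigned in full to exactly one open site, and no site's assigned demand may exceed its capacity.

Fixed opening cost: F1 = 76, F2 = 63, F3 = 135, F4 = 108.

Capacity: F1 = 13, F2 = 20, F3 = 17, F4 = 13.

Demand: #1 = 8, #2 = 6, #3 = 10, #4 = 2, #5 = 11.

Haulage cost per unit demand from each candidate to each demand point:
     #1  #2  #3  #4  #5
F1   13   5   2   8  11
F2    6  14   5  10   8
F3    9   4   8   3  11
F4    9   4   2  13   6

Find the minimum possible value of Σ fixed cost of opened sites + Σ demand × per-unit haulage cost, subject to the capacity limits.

Open {F1, F2, F4}; cheapest assignment that respects the capacities:
  F1 (cap 13, load 12): #3, #4 — cost 10×2 + 2×8 = 36
  F2 (cap 20, load 19): #1, #5 — cost 8×6 + 11×8 = 136
  F4 (cap 13, load 6): #2 — cost 6×4 = 24
  Shipping 196, fixed 247 → total 443.
  Any other capacity-feasible assignment to {F1, F2, F4} ships for at least 196.
Compare {F1, F2, F3}: its best feasible assignment gives total 460.
Compare {F2, F3}: its best feasible assignment gives total 461.
Every other set of open sites that can feasibly serve all demand totals ≥ 460 even under its best assignment. Minimum: 443.

443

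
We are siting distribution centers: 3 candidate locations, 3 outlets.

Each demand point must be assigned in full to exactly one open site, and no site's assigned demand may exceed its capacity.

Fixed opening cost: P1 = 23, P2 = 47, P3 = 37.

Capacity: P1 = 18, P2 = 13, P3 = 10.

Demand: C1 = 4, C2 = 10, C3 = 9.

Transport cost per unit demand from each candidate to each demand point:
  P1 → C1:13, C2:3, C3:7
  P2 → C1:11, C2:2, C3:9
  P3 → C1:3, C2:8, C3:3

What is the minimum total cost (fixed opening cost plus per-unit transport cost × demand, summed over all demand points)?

Open {P1, P3}; cheapest assignment that respects the capacities:
  P1 (cap 18, load 14): C1, C2 — cost 4×13 + 10×3 = 82
  P3 (cap 10, load 9): C3 — cost 9×3 = 27
  Shipping 109, fixed 60 → total 169.
  Any other capacity-feasible assignment to {P1, P3} ships for at least 109.
Compare {P1, P2, P3}: its best feasible assignment gives total 202.
Compare {P1, P2}: its best feasible assignment gives total 205.
Every other set of open sites that can feasibly serve all demand totals ≥ 202 even under its best assignment. Minimum: 169.

169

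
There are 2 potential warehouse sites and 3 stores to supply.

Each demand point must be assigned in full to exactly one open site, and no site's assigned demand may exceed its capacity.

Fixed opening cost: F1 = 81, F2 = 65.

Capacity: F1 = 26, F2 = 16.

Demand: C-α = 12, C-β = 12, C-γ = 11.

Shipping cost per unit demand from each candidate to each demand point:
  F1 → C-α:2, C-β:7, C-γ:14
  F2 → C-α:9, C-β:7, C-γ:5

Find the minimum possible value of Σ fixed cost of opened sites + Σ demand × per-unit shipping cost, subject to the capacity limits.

Open {F1, F2}; cheapest assignment that respects the capacities:
  F1 (cap 26, load 24): C-α, C-β — cost 12×2 + 12×7 = 108
  F2 (cap 16, load 11): C-γ — cost 11×5 = 55
  Shipping 163, fixed 146 → total 309.
  Any other capacity-feasible assignment to {F1, F2} ships for at least 163.
Total demand is 35 and no other set of sites has combined capacity ≥ 35, so {F1, F2} is the only feasible choice of open sites. Minimum: 309.

309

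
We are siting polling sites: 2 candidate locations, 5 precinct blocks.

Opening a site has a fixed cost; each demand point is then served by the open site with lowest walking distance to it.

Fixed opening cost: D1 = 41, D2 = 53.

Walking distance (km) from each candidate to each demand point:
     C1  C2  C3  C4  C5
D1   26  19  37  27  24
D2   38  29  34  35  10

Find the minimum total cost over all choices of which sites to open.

Open {D1}: assign each demand point to its cheapest open site.
  C1→D1 26, C2→D1 19, C3→D1 37, C4→D1 27, C5→D1 24
  walking distance 133, fixed 41 → total 174.
Compare {D2}: walking distance 146 + fixed 53 = 199.
Compare {D1, D2}: walking distance 116 + fixed 94 = 210.

174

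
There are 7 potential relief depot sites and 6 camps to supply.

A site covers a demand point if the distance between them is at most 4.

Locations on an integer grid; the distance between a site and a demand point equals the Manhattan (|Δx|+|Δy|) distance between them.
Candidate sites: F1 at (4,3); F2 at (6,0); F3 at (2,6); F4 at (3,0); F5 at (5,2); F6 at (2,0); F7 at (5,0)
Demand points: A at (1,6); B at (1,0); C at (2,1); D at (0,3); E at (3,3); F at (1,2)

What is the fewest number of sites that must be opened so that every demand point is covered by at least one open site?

Coverage sets (demand points within 4 of each site):
  F1: {C, D, E, F}
  F2: {}
  F3: {A, E}
  F4: {B, C, E, F}
  F5: {C, E, F}
  F6: {B, C, E, F}
  F7: {B, C}
No 2 sites suffice: every size-2 union leaves at least one demand point uncovered.
But {F1, F3, F4} covers everything, so the minimum is 3.

3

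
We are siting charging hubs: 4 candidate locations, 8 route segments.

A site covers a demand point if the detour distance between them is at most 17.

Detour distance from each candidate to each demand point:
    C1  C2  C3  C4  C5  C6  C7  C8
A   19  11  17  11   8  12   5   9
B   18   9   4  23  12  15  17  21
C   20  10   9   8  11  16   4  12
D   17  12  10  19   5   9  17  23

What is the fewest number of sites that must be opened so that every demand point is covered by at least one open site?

Coverage sets (demand points within 17 of each site):
  A: {C2, C3, C4, C5, C6, C7, C8}
  B: {C2, C3, C5, C6, C7}
  C: {C2, C3, C4, C5, C6, C7, C8}
  D: {C1, C2, C3, C5, C6, C7}
No single site covers all 8 demand points.
But {A, D} covers everything, so the minimum is 2.

2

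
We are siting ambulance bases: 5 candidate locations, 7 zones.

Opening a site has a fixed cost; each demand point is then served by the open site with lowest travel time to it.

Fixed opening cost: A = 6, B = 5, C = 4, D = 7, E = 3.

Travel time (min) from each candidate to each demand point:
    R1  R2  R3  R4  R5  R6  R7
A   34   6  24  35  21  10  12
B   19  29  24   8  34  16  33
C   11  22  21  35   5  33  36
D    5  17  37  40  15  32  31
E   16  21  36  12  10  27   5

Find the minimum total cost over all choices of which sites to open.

83

Open {A, C, E}: assign each demand point to its cheapest open site.
  R1→C 11, R2→A 6, R3→C 21, R4→E 12, R5→C 5, R6→A 10, R7→E 5
  travel time 70, fixed 13 → total 83.
Compare {A, B, C, E}: travel time 66 + fixed 18 = 84.
Compare {A, C, D, E}: travel time 64 + fixed 20 = 84.
Compare {A, B, C, D, E}: travel time 60 + fixed 25 = 85.
All other subsets cost ≥ 84. Minimum total cost: 83.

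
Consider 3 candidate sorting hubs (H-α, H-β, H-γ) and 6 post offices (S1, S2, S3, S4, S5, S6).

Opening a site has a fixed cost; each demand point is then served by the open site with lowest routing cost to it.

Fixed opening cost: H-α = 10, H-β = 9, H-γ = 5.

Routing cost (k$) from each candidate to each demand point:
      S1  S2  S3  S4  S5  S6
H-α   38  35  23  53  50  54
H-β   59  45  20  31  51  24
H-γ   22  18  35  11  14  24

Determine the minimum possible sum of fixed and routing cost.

Open {H-β, H-γ}: assign each demand point to its cheapest open site.
  S1→H-γ 22, S2→H-γ 18, S3→H-β 20, S4→H-γ 11, S5→H-γ 14, S6→H-β 24
  routing cost 109, fixed 14 → total 123.
Compare {H-α, H-γ}: routing cost 112 + fixed 15 = 127.
Compare {H-γ}: routing cost 124 + fixed 5 = 129.
Compare {H-α, H-β, H-γ}: routing cost 109 + fixed 24 = 133.
All other subsets cost ≥ 127. Minimum total cost: 123.

123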